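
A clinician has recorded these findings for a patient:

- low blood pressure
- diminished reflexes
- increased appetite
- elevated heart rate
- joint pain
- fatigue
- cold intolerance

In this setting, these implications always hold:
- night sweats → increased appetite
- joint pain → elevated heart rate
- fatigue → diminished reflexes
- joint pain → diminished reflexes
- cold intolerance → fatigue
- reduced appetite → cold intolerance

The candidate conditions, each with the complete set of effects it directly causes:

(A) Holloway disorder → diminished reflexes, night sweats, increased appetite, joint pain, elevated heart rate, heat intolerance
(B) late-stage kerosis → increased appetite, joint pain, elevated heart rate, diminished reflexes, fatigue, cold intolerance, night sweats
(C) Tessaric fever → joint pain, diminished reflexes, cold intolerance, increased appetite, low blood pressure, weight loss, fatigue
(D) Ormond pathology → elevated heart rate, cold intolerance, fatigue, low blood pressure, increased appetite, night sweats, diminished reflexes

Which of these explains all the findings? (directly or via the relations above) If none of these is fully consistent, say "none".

For each candidate, compare predicted effects to what was observed:
(A) Holloway disorder — fails on low blood pressure, fatigue, cold intolerance (predicts heat intolerance, not cold intolerance)
(B) late-stage kerosis — does not account for low blood pressure
(C) Tessaric fever — accounts for every observation (elevated heart rate via joint pain → elevated heart rate)
(D) Ormond pathology — does not account for joint pain
(C) is the only candidate with no mismatches.

C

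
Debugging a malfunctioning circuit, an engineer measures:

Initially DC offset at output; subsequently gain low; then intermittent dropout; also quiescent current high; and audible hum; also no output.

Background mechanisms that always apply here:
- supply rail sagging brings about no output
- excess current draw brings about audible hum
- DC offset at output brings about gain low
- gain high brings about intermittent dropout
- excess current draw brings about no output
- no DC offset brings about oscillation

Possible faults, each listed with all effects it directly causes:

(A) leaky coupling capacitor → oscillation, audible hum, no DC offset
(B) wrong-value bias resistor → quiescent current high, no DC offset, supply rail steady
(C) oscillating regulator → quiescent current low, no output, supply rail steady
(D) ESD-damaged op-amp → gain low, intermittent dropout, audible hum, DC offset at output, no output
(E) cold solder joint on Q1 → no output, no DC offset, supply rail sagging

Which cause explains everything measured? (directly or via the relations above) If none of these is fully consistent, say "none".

none

For each candidate, compare predicted effects to what was observed:
(A) leaky coupling capacitor — fails on DC offset at output, gain low, intermittent dropout, quiescent current high, no output (predicts no DC offset, not DC offset at output)
(B) wrong-value bias resistor — DC offset at output NO; gain low NO; intermittent dropout NO; quiescent current high yes; audible hum NO; no output NO
(C) oscillating regulator — DC offset at output NO; gain low NO; intermittent dropout NO; quiescent current high NO; audible hum NO; no output yes
(D) ESD-damaged op-amp — DC offset at output yes; gain low yes; intermittent dropout yes; quiescent current high NO; audible hum yes; no output yes
(E) cold solder joint on Q1 — DC offset at output NO; gain low NO; intermittent dropout NO; quiescent current high NO; audible hum NO; no output yes
Every candidate fails on at least one observation.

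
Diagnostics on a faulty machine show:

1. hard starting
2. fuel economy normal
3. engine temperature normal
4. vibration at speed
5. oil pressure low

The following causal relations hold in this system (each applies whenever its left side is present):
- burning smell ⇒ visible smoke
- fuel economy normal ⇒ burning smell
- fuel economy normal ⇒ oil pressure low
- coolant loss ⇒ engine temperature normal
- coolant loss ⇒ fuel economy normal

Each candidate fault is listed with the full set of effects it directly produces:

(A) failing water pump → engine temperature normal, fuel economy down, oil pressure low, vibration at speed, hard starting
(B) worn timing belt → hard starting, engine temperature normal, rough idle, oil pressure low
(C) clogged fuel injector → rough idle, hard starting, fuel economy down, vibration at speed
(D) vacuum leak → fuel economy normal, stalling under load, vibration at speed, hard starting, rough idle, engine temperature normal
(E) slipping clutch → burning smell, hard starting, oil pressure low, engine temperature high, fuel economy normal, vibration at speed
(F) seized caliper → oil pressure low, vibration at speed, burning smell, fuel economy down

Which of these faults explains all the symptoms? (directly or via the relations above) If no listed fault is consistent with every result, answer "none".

Per-candidate check:
(A) failing water pump — hard starting +; fuel economy normal -; engine temperature normal +; vibration at speed +; oil pressure low +
(B) worn timing belt — hard starting +; fuel economy normal -; engine temperature normal +; vibration at speed -; oil pressure low +
(C) clogged fuel injector — hard starting +; fuel economy normal -; engine temperature normal -; vibration at speed +; oil pressure low -
(D) vacuum leak — hard starting +; fuel economy normal +; engine temperature normal +; vibration at speed +; oil pressure low + (via fuel economy normal → oil pressure low)
(E) slipping clutch — fails on engine temperature normal (predicts engine temperature high, not engine temperature normal)
(F) seized caliper — fails on hard starting, fuel economy normal, engine temperature normal (predicts fuel economy down, not fuel economy normal)
(D) alone accounts for all the evidence.

D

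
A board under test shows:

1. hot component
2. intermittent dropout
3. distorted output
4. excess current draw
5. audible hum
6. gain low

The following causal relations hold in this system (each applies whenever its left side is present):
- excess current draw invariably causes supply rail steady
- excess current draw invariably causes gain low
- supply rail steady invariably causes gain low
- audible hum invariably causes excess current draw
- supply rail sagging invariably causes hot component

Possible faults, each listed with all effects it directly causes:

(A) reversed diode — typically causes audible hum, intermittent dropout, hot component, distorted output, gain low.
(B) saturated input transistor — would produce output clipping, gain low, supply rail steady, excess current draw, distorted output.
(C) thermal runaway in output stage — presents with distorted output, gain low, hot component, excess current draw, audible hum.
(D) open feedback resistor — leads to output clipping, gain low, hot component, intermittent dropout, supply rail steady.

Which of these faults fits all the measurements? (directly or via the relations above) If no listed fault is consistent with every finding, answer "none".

A

For each candidate, compare predicted effects to what was observed:
(A) reversed diode — accounts for every observation (excess current draw by audible hum → excess current draw)
(B) saturated input transistor — does not account for hot component, intermittent dropout, audible hum
(C) thermal runaway in output stage — hot component match; intermittent dropout miss; distorted output match; excess current draw match; audible hum match; gain low match
(D) open feedback resistor — does not account for distorted output, excess current draw, audible hum
(A) alone accounts for all the evidence.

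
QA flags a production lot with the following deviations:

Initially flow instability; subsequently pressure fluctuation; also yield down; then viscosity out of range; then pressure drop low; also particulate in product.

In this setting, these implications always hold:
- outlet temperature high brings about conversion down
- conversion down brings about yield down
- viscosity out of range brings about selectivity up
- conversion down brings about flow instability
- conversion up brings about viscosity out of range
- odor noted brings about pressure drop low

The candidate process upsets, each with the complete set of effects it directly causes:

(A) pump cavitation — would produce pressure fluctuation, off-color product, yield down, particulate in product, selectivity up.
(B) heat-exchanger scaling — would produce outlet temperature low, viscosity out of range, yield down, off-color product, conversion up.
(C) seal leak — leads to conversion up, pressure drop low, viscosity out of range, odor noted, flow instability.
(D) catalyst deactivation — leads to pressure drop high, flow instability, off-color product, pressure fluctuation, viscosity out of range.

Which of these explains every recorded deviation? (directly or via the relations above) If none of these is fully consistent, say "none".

For each candidate, compare predicted effects to what was observed:
(A) pump cavitation — flow instability -; pressure fluctuation +; yield down +; viscosity out of range -; pressure drop low -; particulate in product +
(B) heat-exchanger scaling — does not account for flow instability, pressure fluctuation, pressure drop low, particulate in product
(C) seal leak — does not account for pressure fluctuation, yield down, particulate in product
(D) catalyst deactivation — fails on yield down, pressure drop low, particulate in product (predicts pressure drop high, not pressure drop low)
None of the listed candidates fits everything.

none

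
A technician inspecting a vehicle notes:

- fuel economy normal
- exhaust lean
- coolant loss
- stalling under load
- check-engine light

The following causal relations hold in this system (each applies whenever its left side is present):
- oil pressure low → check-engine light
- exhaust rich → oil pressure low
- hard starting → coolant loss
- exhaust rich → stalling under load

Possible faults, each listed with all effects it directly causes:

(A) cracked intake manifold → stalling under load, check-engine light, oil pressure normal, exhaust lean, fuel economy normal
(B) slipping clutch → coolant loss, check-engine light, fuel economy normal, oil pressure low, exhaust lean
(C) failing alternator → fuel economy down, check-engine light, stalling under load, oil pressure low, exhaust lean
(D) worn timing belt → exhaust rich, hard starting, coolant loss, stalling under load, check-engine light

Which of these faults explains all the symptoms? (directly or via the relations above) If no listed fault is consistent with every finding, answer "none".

none

Testing each hypothesis:
(A) cracked intake manifold — does not account for coolant loss
(B) slipping clutch — fuel economy normal yes; exhaust lean yes; coolant loss yes; stalling under load NO; check-engine light yes
(C) failing alternator — fuel economy normal NO; exhaust lean yes; coolant loss NO; stalling under load yes; check-engine light yes
(D) worn timing belt — fuel economy normal NO; exhaust lean NO; coolant loss yes; stalling under load yes; check-engine light yes
Every candidate fails on at least one observation.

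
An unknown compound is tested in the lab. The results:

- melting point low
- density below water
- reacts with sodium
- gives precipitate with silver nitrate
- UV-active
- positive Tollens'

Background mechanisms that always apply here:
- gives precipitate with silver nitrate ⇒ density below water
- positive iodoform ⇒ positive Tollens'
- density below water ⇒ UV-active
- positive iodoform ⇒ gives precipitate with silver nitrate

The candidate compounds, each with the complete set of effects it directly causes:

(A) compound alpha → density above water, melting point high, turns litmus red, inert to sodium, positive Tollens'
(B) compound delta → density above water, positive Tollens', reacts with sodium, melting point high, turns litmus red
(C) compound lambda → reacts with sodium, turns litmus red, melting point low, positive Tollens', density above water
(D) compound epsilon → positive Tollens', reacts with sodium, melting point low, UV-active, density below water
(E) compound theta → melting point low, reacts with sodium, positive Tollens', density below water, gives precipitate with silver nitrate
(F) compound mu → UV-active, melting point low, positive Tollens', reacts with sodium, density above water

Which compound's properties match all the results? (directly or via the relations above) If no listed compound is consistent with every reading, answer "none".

E

Per-candidate check:
(A) compound alpha — melting point low NO; density below water NO; reacts with sodium NO; gives precipitate with silver nitrate NO; UV-active NO; positive Tollens' yes
(B) compound delta — fails on melting point low, density below water, gives precipitate with silver nitrate, UV-active (predicts melting point high, not melting point low; predicts density above water, not density below water)
(C) compound lambda — fails on density below water, gives precipitate with silver nitrate, UV-active (predicts density above water, not density below water)
(D) compound epsilon — does not account for gives precipitate with silver nitrate
(E) compound theta — melting point low yes; density below water yes; reacts with sodium yes; gives precipitate with silver nitrate yes; UV-active yes (via density below water → UV-active); positive Tollens' yes
(F) compound mu — fails on density below water, gives precipitate with silver nitrate (predicts density above water, not density below water)
(E) alone accounts for all the evidence.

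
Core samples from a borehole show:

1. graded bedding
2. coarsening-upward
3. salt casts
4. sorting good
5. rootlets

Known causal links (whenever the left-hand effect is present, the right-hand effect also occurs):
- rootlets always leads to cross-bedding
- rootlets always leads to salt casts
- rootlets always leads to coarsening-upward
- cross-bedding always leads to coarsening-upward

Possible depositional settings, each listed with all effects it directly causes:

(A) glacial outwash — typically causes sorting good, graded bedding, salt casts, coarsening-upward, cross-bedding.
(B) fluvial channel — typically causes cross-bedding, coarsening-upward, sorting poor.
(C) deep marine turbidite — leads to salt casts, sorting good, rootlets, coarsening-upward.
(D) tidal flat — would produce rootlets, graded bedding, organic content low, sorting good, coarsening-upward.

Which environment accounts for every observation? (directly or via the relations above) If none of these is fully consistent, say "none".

D

Testing each hypothesis:
(A) glacial outwash — does not account for rootlets
(B) fluvial channel — graded bedding NO; coarsening-upward yes; salt casts NO; sorting good NO; rootlets NO
(C) deep marine turbidite — graded bedding NO; coarsening-upward yes; salt casts yes; sorting good yes; rootlets yes
(D) tidal flat — accounts for every observation (salt casts via rootlets → salt casts)
Only (D) is consistent with every observation.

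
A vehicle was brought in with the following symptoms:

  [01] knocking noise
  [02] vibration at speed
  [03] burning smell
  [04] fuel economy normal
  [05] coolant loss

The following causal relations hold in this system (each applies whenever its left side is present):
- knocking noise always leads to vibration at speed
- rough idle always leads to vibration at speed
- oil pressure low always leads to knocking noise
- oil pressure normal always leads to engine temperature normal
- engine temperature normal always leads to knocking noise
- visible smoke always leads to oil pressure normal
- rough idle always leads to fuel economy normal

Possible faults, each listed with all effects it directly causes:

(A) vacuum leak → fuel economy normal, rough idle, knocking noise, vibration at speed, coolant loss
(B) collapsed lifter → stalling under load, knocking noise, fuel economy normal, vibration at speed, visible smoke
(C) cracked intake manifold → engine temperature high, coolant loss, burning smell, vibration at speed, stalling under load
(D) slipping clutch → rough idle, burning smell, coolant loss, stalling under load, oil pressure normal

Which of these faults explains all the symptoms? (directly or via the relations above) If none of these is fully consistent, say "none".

Checking each candidate against the observations:
(A) vacuum leak — knocking noise yes; vibration at speed yes; burning smell NO; fuel economy normal yes; coolant loss yes
(B) collapsed lifter — does not account for burning smell, coolant loss
(C) cracked intake manifold — knocking noise NO; vibration at speed yes; burning smell yes; fuel economy normal NO; coolant loss yes
(D) slipping clutch — accounts for every observation (knocking noise by oil pressure normal → engine temperature normal → knocking noise)
Only (D) is consistent with every observation.

D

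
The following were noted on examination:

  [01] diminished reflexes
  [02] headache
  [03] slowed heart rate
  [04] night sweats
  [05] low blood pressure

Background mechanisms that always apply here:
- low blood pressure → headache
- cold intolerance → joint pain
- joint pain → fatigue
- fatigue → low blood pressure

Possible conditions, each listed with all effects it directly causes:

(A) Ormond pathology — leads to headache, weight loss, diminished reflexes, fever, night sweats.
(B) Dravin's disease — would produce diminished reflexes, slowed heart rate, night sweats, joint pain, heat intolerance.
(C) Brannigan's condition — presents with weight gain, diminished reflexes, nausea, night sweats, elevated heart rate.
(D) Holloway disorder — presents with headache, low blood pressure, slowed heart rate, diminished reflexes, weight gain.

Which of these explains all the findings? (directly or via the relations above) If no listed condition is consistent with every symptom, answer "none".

B

Testing each hypothesis:
(A) Ormond pathology — diminished reflexes ✓; headache ✓; slowed heart rate ✗; night sweats ✓; low blood pressure ✗
(B) Dravin's disease — diminished reflexes ✓; headache ✓ (through joint pain → fatigue → low blood pressure → headache); slowed heart rate ✓; night sweats ✓; low blood pressure ✓ (through joint pain → fatigue → low blood pressure)
(C) Brannigan's condition — diminished reflexes ✓; headache ✗; slowed heart rate ✗; night sweats ✓; low blood pressure ✗
(D) Holloway disorder — does not account for night sweats
Only (B) is consistent with every observation.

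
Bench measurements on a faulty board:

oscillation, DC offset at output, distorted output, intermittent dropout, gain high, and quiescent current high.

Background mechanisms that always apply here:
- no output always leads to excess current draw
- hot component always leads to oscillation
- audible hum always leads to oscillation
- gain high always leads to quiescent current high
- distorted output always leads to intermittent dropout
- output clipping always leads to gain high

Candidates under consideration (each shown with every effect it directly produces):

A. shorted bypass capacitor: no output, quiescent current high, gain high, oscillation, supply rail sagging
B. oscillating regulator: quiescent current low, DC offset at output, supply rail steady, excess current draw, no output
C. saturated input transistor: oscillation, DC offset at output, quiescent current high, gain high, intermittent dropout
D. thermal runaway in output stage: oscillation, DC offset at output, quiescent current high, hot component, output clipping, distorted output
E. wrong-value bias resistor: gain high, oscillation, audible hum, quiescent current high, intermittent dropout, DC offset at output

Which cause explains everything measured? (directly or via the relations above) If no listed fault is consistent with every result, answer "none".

Testing each hypothesis:
(A) shorted bypass capacitor — oscillation ✓; DC offset at output ✗; distorted output ✗; intermittent dropout ✗; gain high ✓; quiescent current high ✓
(B) oscillating regulator — oscillation ✗; DC offset at output ✓; distorted output ✗; intermittent dropout ✗; gain high ✗; quiescent current high ✗
(C) saturated input transistor — does not account for distorted output
(D) thermal runaway in output stage — accounts for every observation (intermittent dropout by distorted output → intermittent dropout)
(E) wrong-value bias resistor — oscillation ✓; DC offset at output ✓; distorted output ✗; intermittent dropout ✓; gain high ✓; quiescent current high ✓
(D) is the only candidate with no mismatches.

D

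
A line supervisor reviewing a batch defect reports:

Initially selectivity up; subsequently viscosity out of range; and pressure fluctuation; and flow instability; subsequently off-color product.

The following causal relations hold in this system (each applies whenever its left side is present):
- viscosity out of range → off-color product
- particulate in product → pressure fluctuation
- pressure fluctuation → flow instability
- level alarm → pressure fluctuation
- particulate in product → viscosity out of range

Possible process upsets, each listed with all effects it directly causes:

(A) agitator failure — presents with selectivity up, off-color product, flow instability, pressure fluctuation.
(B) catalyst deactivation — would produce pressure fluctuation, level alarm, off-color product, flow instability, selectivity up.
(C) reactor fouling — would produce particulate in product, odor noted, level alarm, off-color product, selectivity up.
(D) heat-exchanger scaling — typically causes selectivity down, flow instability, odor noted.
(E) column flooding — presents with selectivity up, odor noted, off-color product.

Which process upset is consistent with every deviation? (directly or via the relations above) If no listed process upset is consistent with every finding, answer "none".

C

Per-candidate check:
(A) agitator failure — selectivity up ✓; viscosity out of range ✗; pressure fluctuation ✓; flow instability ✓; off-color product ✓
(B) catalyst deactivation — does not account for viscosity out of range
(C) reactor fouling — selectivity up ✓; viscosity out of range ✓ (by particulate in product → viscosity out of range); pressure fluctuation ✓ (by particulate in product → pressure fluctuation); flow instability ✓ (by particulate in product → pressure fluctuation → flow instability); off-color product ✓
(D) heat-exchanger scaling — selectivity up ✗; viscosity out of range ✗; pressure fluctuation ✗; flow instability ✓; off-color product ✗
(E) column flooding — does not account for viscosity out of range, pressure fluctuation, flow instability
(C) is the only candidate with no mismatches.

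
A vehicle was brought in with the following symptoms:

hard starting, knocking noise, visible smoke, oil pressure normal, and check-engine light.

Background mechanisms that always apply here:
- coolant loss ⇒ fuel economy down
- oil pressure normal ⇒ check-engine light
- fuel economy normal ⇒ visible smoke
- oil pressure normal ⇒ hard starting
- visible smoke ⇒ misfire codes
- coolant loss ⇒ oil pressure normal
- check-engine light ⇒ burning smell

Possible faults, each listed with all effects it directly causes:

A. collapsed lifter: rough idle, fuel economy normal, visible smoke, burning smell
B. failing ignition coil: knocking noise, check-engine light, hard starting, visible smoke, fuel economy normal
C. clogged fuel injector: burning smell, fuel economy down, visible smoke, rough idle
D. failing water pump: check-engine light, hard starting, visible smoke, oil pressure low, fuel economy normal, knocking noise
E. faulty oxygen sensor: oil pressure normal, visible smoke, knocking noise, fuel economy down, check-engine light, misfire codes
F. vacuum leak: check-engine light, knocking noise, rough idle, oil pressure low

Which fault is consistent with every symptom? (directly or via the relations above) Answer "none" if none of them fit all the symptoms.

Per-candidate check:
(A) collapsed lifter — hard starting -; knocking noise -; visible smoke +; oil pressure normal -; check-engine light -
(B) failing ignition coil — does not account for oil pressure normal
(C) clogged fuel injector — does not account for hard starting, knocking noise, oil pressure normal, check-engine light
(D) failing water pump — hard starting +; knocking noise +; visible smoke +; oil pressure normal -; check-engine light +
(E) faulty oxygen sensor — accounts for every observation (hard starting through oil pressure normal → hard starting)
(F) vacuum leak — hard starting -; knocking noise +; visible smoke -; oil pressure normal -; check-engine light +
Only (E) is consistent with every observation.

E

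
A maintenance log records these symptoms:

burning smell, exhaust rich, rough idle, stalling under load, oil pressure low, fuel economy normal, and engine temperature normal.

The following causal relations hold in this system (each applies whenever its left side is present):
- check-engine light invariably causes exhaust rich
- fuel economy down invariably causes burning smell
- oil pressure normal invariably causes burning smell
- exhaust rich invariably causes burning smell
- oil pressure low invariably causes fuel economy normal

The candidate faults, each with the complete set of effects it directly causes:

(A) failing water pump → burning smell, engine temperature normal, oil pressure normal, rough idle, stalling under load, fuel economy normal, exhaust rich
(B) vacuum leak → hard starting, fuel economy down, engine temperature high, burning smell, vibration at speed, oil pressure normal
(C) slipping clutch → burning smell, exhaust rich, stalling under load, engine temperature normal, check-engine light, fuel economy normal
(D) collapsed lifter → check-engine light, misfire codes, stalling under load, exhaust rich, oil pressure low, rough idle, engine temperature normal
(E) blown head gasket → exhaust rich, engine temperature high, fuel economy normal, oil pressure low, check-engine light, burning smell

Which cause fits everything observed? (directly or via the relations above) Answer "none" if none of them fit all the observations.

Checking each candidate against the observations:
(A) failing water pump — burning smell +; exhaust rich +; rough idle +; stalling under load +; oil pressure low -; fuel economy normal +; engine temperature normal +
(B) vacuum leak — fails on exhaust rich, rough idle, stalling under load, oil pressure low, fuel economy normal, engine temperature normal (predicts oil pressure normal, not oil pressure low; predicts fuel economy down, not fuel economy normal; predicts engine temperature high, not engine temperature normal)
(C) slipping clutch — burning smell +; exhaust rich +; rough idle -; stalling under load +; oil pressure low -; fuel economy normal +; engine temperature normal +
(D) collapsed lifter — accounts for every observation (burning smell through exhaust rich → burning smell)
(E) blown head gasket — fails on rough idle, stalling under load, engine temperature normal (predicts engine temperature high, not engine temperature normal)
(D) is the only candidate with no mismatches.

D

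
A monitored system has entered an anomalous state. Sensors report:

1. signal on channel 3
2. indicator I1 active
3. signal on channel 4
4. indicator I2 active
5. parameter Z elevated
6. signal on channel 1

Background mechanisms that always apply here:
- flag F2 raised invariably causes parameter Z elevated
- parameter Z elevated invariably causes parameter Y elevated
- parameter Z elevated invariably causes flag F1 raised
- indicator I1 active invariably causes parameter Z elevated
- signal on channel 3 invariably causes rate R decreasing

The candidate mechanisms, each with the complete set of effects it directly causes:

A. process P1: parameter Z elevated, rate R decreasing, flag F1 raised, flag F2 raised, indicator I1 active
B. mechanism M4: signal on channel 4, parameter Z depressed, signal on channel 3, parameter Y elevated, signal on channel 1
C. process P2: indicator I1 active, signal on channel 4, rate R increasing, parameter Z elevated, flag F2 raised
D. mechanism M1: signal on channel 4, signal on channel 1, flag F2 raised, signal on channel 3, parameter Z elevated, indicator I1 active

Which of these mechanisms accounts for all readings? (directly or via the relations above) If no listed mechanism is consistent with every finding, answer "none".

Checking each candidate against the observations:
(A) process P1 — signal on channel 3 miss; indicator I1 active match; signal on channel 4 miss; indicator I2 active miss; parameter Z elevated match; signal on channel 1 miss
(B) mechanism M4 — fails on indicator I1 active, indicator I2 active, parameter Z elevated (predicts parameter Z depressed, not parameter Z elevated)
(C) process P2 — signal on channel 3 miss; indicator I1 active match; signal on channel 4 match; indicator I2 active miss; parameter Z elevated match; signal on channel 1 miss
(D) mechanism M1 — signal on channel 3 match; indicator I1 active match; signal on channel 4 match; indicator I2 active miss; parameter Z elevated match; signal on channel 1 match
Every candidate fails on at least one observation.

none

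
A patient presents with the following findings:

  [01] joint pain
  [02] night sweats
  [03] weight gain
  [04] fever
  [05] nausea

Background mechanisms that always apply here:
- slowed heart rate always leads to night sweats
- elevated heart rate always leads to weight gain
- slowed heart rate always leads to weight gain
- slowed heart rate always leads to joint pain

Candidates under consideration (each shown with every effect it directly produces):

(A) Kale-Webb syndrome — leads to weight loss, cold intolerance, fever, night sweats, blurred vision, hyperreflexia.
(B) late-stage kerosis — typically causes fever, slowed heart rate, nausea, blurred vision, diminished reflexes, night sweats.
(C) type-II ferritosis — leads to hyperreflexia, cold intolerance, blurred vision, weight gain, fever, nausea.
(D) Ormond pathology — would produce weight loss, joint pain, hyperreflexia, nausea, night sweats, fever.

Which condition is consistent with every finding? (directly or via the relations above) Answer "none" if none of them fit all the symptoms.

B

Checking each candidate against the observations:
(A) Kale-Webb syndrome — joint pain -; night sweats +; weight gain -; fever +; nausea -
(B) late-stage kerosis — joint pain + (via slowed heart rate → joint pain); night sweats +; weight gain + (via slowed heart rate → weight gain); fever +; nausea +
(C) type-II ferritosis — joint pain -; night sweats -; weight gain +; fever +; nausea +
(D) Ormond pathology — fails on weight gain (predicts weight loss, not weight gain)
(B) alone accounts for all the evidence.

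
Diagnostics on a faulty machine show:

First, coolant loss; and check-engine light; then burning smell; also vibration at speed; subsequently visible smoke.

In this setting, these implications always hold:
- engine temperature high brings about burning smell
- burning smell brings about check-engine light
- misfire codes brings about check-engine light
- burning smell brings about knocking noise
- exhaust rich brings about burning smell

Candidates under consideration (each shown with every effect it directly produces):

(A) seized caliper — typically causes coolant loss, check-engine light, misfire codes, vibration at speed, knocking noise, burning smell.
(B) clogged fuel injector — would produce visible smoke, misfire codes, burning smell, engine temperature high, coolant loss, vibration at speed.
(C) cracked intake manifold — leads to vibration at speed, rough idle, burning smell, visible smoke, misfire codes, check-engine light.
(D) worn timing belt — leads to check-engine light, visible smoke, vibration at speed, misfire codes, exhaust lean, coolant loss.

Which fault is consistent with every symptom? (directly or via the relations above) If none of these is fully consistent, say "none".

B

Testing each hypothesis:
(A) seized caliper — coolant loss +; check-engine light +; burning smell +; vibration at speed +; visible smoke -
(B) clogged fuel injector — coolant loss +; check-engine light + (by misfire codes → check-engine light); burning smell +; vibration at speed +; visible smoke +
(C) cracked intake manifold — coolant loss -; check-engine light +; burning smell +; vibration at speed +; visible smoke +
(D) worn timing belt — coolant loss +; check-engine light +; burning smell -; vibration at speed +; visible smoke +
(B) alone accounts for all the evidence.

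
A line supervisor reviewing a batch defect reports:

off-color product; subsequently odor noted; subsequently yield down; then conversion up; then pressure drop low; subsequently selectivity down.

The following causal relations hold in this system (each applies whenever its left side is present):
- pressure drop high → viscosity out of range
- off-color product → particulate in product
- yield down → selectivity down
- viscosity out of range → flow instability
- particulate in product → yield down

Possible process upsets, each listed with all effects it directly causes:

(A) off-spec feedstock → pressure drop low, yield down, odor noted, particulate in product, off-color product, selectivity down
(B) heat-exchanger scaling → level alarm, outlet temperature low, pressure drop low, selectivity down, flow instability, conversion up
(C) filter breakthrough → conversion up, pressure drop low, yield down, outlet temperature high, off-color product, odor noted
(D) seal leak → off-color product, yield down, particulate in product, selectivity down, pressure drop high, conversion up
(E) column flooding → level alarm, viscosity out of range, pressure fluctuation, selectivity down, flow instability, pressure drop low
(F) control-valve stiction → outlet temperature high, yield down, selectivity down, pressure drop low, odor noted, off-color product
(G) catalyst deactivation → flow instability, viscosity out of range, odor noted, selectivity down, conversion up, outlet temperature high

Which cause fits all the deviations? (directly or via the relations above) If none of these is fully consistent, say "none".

Checking each candidate against the observations:
(A) off-spec feedstock — off-color product ✓; odor noted ✓; yield down ✓; conversion up ✗; pressure drop low ✓; selectivity down ✓
(B) heat-exchanger scaling — off-color product ✗; odor noted ✗; yield down ✗; conversion up ✓; pressure drop low ✓; selectivity down ✓
(C) filter breakthrough — accounts for every observation (selectivity down through yield down → selectivity down)
(D) seal leak — fails on odor noted, pressure drop low (predicts pressure drop high, not pressure drop low)
(E) column flooding — does not account for off-color product, odor noted, yield down, conversion up
(F) control-valve stiction — off-color product ✓; odor noted ✓; yield down ✓; conversion up ✗; pressure drop low ✓; selectivity down ✓
(G) catalyst deactivation — does not account for off-color product, yield down, pressure drop low
(C) alone accounts for all the evidence.

C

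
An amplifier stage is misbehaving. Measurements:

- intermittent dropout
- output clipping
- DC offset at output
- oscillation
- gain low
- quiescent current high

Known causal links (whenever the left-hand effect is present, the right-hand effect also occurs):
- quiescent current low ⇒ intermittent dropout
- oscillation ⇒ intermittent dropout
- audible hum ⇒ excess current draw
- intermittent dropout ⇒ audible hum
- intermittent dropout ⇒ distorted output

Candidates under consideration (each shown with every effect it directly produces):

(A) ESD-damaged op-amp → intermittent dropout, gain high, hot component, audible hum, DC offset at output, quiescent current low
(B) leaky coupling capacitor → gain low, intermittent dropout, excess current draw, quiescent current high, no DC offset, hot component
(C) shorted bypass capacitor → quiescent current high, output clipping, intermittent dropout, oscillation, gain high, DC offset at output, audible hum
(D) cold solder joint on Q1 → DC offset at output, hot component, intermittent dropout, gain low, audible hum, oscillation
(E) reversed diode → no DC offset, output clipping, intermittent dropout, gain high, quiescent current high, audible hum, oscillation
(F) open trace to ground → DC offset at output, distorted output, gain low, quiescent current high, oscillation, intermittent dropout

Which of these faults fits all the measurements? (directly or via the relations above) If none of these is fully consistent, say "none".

none

For each candidate, compare predicted effects to what was observed:
(A) ESD-damaged op-amp — intermittent dropout match; output clipping miss; DC offset at output match; oscillation miss; gain low miss; quiescent current high miss
(B) leaky coupling capacitor — intermittent dropout match; output clipping miss; DC offset at output miss; oscillation miss; gain low match; quiescent current high match
(C) shorted bypass capacitor — intermittent dropout match; output clipping match; DC offset at output match; oscillation match; gain low miss; quiescent current high match
(D) cold solder joint on Q1 — intermittent dropout match; output clipping miss; DC offset at output match; oscillation match; gain low match; quiescent current high miss
(E) reversed diode — intermittent dropout match; output clipping match; DC offset at output miss; oscillation match; gain low miss; quiescent current high match
(F) open trace to ground — intermittent dropout match; output clipping miss; DC offset at output match; oscillation match; gain low match; quiescent current high match
No candidate is consistent with all observations.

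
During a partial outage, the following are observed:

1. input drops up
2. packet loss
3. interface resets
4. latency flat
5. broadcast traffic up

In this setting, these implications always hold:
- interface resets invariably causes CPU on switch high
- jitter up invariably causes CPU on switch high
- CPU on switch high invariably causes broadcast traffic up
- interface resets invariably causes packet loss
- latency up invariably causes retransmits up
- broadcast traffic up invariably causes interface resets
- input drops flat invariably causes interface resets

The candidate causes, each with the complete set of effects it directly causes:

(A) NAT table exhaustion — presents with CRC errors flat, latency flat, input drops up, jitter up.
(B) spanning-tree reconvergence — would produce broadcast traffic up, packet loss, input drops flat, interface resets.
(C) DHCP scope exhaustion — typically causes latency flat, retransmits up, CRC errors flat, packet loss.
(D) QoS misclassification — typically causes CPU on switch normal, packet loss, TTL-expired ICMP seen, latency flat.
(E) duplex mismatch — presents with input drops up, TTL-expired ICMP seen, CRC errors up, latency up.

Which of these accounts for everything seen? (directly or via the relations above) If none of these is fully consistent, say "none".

A

For each candidate, compare predicted effects to what was observed:
(A) NAT table exhaustion — input drops up +; packet loss + (through jitter up → CPU on switch high → broadcast traffic up → interface resets → packet loss); interface resets + (through jitter up → CPU on switch high → broadcast traffic up → interface resets); latency flat +; broadcast traffic up + (through jitter up → CPU on switch high → broadcast traffic up)
(B) spanning-tree reconvergence — fails on input drops up, latency flat (predicts input drops flat, not input drops up)
(C) DHCP scope exhaustion — input drops up -; packet loss +; interface resets -; latency flat +; broadcast traffic up -
(D) QoS misclassification — input drops up -; packet loss +; interface resets -; latency flat +; broadcast traffic up -
(E) duplex mismatch — input drops up +; packet loss -; interface resets -; latency flat -; broadcast traffic up -
(A) is the only candidate with no mismatches.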